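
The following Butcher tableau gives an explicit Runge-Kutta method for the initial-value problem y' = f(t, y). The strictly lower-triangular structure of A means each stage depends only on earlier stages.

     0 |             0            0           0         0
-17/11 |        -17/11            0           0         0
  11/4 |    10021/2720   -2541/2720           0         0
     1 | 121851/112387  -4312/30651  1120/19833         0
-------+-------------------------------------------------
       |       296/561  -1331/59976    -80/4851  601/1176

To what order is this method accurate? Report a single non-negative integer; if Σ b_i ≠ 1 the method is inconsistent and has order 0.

b = (296/561, -1331/59976, -80/4851, 601/1176)
c = (0, -17/11, 11/4, 1)
Ac = (0, 0, 231/160, 224/601)
Σ b_i: 296/561·1 + (-1331/59976)·1 + (-80/4851)·1 + 601/1176·1 = 1 ✓
b·c: (-1331/59976)·(-17/11) + (-80/4851)·11/4 + 601/1176·1 = 1/2 ✓
b·c²: (-1331/59976)·289/121 + (-80/4851)·121/16 + 601/1176·1 = 1/3 ✓
b·Ac: (-80/4851)·231/160 + 601/1176·224/601 = 1/6 ✓
b·c³: (-1331/59976)·(-4913/1331) + (-80/4851)·1331/64 + 601/1176·1 = 1/4 ✓
b·(c∘Ac): (-80/4851)·2541/640 + 601/1176·224/601 = 1/8 ✓
b·Ac²: (-80/4851)·(-357/160) + 601/1176·602/6611 = 1/12 ✓
b·A²c: 601/1176·49/601 = 1/24 ✓; 4 stages ⇒ order 4.

4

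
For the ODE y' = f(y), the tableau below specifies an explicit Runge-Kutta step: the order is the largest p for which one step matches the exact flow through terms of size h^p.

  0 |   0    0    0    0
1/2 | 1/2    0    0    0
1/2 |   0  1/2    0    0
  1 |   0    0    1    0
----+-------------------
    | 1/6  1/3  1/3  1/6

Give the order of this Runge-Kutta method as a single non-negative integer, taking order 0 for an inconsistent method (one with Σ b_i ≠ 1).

4

b = (1/6, 1/3, 1/3, 1/6)
c = (0, 1/2, 1/2, 1)
Ac = (0, 0, 1/4, 1/2)
Σ b_i: 1/6·1 + 1/3·1 + 1/3·1 + 1/6·1 = 1 ✓
b·c: 1/3·1/2 + 1/3·1/2 + 1/6·1 = 1/2 ✓
b·c²: 1/3·1/4 + 1/3·1/4 + 1/6·1 = 1/3 ✓
b·Ac: 1/3·1/4 + 1/6·1/2 = 1/6 ✓
b·c³: 1/3·1/8 + 1/3·1/8 + 1/6·1 = 1/4 ✓
b·(c∘Ac): 1/3·1/8 + 1/6·1/2 = 1/8 ✓
b·Ac²: 1/3·1/8 + 1/6·1/4 = 1/12 ✓
b·A²c: 1/6·1/4 = 1/24 ✓; 4 stages ⇒ order 4.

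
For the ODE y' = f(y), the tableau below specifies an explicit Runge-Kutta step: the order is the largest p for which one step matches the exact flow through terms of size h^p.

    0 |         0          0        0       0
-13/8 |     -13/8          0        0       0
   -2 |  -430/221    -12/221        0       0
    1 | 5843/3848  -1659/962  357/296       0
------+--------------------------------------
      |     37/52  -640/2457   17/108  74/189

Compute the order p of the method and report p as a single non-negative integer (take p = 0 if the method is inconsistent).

4

b = (37/52, -640/2457, 17/108, 74/189)
c = (0, -13/8, -2, 1)
Ac = (0, 0, 3/34, 231/592)
Σ b_i: 37/52·1 + (-640/2457)·1 + 17/108·1 + 74/189·1 = 1 ✓
b·c: (-640/2457)·(-13/8) + 17/108·(-2) + 74/189·1 = 1/2 ✓
b·c²: (-640/2457)·169/64 + 17/108·4 + 74/189·1 = 1/3 ✓
b·Ac: 17/108·3/34 + 74/189·231/592 = 1/6 ✓
b·c³: (-640/2457)·(-2197/512) + 17/108·(-8) + 74/189·1 = 1/4 ✓
b·(c∘Ac): 17/108·(-3/17) + 74/189·231/592 = 1/8 ✓
b·Ac²: 17/108·(-39/272) + 74/189·1281/4736 = 1/12 ✓
b·A²c: 74/189·63/592 = 1/24 ✓; 4 stages ⇒ order 4.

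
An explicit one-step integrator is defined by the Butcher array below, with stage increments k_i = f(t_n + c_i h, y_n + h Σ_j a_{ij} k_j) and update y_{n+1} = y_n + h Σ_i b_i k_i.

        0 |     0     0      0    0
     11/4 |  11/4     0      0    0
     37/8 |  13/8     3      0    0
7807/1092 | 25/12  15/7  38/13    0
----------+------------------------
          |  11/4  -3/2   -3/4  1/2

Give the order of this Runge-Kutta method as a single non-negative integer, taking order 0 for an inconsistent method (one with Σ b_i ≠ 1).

b = (11/4, -3/2, -3/4, 1/2)
c = (0, 11/4, 37/8, 7807/1092)
Ac = (0, 0, 33/4, 3533/182)
Σ b_i: 11/4·1 + (-3/2)·1 + (-3/4)·1 + 1/2·1 = 1 ✓
b·c: (-3/2)·11/4 + (-3/4)·37/8 + 1/2·7807/1092 = -35111/8736 ≠ 1/2 ⇒ order 1.

1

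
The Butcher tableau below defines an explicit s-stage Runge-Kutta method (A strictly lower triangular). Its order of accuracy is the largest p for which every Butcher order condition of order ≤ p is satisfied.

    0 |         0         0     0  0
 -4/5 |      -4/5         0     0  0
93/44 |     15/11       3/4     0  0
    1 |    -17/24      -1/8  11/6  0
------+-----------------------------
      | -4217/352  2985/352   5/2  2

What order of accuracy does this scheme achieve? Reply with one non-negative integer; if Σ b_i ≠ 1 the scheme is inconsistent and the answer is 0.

b = (-4217/352, 2985/352, 5/2, 2)
c = (0, -4/5, 93/44, 1)
Ac = (0, 0, -3/5, 159/40)
Σ b_i: (-4217/352)·1 + 2985/352·1 + 5/2·1 + 2·1 = 1 ✓
b·c: 2985/352·(-4/5) + 5/2·93/44 + 2·1 = 1/2 ✓
b·c²: 2985/352·16/25 + 5/2·8649/1936 + 2·1 = 360017/19360 ≠ 1/3 ⇒ order 2.
b·Ac: 5/2·(-3/5) + 2·159/40 = 129/20 ≠ 1/6

2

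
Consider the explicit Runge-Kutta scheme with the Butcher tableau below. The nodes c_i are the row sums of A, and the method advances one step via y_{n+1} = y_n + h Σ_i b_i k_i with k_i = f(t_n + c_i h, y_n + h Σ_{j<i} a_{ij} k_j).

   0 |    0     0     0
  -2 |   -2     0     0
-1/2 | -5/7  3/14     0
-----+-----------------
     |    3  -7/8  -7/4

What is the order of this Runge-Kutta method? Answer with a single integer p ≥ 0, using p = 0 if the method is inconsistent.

b = (3, -7/8, -7/4)
c = (0, -2, -1/2)
Ac = (0, 0, -3/7)
Σ b_i: 3·1 + (-7/8)·1 + (-7/4)·1 = 3/8 ≠ 1 ⇒ order 0.

0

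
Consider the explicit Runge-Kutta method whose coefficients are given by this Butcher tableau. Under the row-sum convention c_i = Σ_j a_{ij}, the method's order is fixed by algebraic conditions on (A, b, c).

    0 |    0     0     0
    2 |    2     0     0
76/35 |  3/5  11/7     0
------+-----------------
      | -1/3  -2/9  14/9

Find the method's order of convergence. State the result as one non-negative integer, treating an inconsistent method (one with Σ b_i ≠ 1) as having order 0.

b = (-1/3, -2/9, 14/9)
c = (0, 2, 76/35)
Ac = (0, 0, 22/7)
Σ b_i: (-1/3)·1 + (-2/9)·1 + 14/9·1 = 1 ✓
b·c: (-2/9)·2 + 14/9·76/35 = 44/15 ≠ 1/2 ⇒ order 1.

1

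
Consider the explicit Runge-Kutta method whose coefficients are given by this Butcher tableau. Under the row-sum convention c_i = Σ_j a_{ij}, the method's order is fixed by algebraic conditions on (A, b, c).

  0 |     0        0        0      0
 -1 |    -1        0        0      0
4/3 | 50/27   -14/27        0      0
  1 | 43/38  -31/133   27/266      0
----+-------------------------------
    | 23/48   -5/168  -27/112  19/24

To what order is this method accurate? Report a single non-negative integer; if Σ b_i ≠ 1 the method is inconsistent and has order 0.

4

b = (23/48, -5/168, -27/112, 19/24)
c = (0, -1, 4/3, 1)
Ac = (0, 0, 14/27, 7/19)
Σ b_i: 23/48·1 + (-5/168)·1 + (-27/112)·1 + 19/24·1 = 1 ✓
b·c: (-5/168)·(-1) + (-27/112)·4/3 + 19/24·1 = 1/2 ✓
b·c²: (-5/168)·1 + (-27/112)·16/9 + 19/24·1 = 1/3 ✓
b·Ac: (-27/112)·14/27 + 19/24·7/19 = 1/6 ✓
b·c³: (-5/168)·(-1) + (-27/112)·64/27 + 19/24·1 = 1/4 ✓
b·(c∘Ac): (-27/112)·56/81 + 19/24·7/19 = 1/8 ✓
b·Ac²: (-27/112)·(-14/27) + 19/24·(-1/19) = 1/12 ✓
b·A²c: 19/24·1/19 = 1/24 ✓; 4 stages ⇒ order 4.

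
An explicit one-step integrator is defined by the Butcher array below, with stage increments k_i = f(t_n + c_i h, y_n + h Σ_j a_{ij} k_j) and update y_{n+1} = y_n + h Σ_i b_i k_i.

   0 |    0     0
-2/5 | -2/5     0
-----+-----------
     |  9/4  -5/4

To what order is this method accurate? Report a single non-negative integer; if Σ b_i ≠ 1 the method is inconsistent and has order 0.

b = (9/4, -5/4)
c = (0, -2/5)
Σ b_i: 9/4·1 + (-5/4)·1 = 1 ✓
b·c: (-5/4)·(-2/5) = 1/2 ✓; 2 stages ⇒ order 2.

2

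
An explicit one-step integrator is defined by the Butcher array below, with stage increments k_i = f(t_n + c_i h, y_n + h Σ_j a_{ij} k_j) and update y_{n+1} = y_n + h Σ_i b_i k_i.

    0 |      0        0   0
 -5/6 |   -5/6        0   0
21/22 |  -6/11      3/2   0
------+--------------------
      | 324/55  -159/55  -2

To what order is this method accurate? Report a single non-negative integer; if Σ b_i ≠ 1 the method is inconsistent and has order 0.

2

b = (324/55, -159/55, -2)
c = (0, -5/6, 21/22)
Ac = (0, 0, -5/4)
Σ b_i: 324/55·1 + (-159/55)·1 + (-2)·1 = 1 ✓
b·c: (-159/55)·(-5/6) + (-2)·21/22 = 1/2 ✓
b·c²: (-159/55)·25/36 + (-2)·441/484 = -5561/1452 ≠ 1/3 ⇒ order 2.
b·Ac: (-2)·(-5/4) = 5/2 ≠ 1/6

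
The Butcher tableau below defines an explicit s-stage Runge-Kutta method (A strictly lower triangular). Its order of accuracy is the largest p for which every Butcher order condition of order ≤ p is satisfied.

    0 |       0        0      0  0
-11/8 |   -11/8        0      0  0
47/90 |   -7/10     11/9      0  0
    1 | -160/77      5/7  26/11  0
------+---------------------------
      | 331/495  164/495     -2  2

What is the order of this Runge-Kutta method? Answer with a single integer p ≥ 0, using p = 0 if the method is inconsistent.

2

b = (331/495, 164/495, -2, 2)
c = (0, -11/8, 47/90, 1)
Ac = (0, 0, -121/72, 6991/27720)
Σ b_i: 331/495·1 + 164/495·1 + (-2)·1 + 2·1 = 1 ✓
b·c: 164/495·(-11/8) + (-2)·47/90 + 2·1 = 1/2 ✓
b·c²: 164/495·121/64 + (-2)·2209/8100 + 2·1 = 67423/32400 ≠ 1/3 ⇒ order 2.
b·Ac: (-2)·(-121/72) + 2·6991/27720 = 13394/3465 ≠ 1/6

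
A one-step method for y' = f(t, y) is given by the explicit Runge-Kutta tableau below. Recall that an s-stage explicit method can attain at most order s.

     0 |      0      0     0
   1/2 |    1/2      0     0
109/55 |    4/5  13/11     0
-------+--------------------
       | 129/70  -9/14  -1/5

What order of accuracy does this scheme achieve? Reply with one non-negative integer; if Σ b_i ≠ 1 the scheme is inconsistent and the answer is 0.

1

b = (129/70, -9/14, -1/5)
c = (0, 1/2, 109/55)
Ac = (0, 0, 13/22)
Σ b_i: 129/70·1 + (-9/14)·1 + (-1/5)·1 = 1 ✓
b·c: (-9/14)·1/2 + (-1/5)·109/55 = -5527/7700 ≠ 1/2 ⇒ order 1.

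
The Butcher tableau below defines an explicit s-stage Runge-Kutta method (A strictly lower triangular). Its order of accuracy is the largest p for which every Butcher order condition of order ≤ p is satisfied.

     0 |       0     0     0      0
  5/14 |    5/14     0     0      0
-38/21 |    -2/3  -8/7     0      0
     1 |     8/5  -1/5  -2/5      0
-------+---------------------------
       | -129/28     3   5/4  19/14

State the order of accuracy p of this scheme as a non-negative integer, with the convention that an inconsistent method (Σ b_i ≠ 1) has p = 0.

1

b = (-129/28, 3, 5/4, 19/14)
c = (0, 5/14, -38/21, 1)
Ac = (0, 0, -20/49, 137/210)
Σ b_i: (-129/28)·1 + 3·1 + 5/4·1 + 19/14·1 = 1 ✓
b·c: 3·5/14 + 5/4·(-38/21) + 19/14·1 = 1/6 ≠ 1/2 ⇒ order 1.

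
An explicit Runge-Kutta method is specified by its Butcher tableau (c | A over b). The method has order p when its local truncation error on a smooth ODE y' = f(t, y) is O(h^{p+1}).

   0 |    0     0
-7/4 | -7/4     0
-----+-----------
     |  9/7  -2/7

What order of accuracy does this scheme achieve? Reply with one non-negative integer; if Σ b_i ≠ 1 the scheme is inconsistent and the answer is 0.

2

b = (9/7, -2/7)
c = (0, -7/4)
Σ b_i: 9/7·1 + (-2/7)·1 = 1 ✓
b·c: (-2/7)·(-7/4) = 1/2 ✓; 2 stages ⇒ order 2.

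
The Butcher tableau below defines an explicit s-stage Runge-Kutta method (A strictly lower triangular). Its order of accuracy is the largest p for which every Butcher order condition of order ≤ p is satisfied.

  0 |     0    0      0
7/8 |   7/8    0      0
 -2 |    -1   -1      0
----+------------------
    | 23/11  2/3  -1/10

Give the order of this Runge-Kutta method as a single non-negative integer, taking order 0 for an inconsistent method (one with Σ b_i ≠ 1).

0

b = (23/11, 2/3, -1/10)
c = (0, 7/8, -2)
Ac = (0, 0, -7/8)
Σ b_i: 23/11·1 + 2/3·1 + (-1/10)·1 = 877/330 ≠ 1 ⇒ order 0.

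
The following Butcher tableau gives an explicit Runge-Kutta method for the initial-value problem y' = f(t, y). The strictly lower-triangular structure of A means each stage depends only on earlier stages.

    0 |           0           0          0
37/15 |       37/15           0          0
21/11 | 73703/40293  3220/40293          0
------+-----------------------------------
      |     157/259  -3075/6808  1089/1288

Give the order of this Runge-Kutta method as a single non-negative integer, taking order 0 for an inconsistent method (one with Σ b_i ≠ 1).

b = (157/259, -3075/6808, 1089/1288)
c = (0, 37/15, 21/11)
Ac = (0, 0, 644/3267)
Σ b_i: 157/259·1 + (-3075/6808)·1 + 1089/1288·1 = 1 ✓
b·c: (-3075/6808)·37/15 + 1089/1288·21/11 = 1/2 ✓
b·c²: (-3075/6808)·1369/225 + 1089/1288·441/121 = 1/3 ✓
b·Ac: 1089/1288·644/3267 = 1/6 ✓; 3 stages ⇒ order 3.

3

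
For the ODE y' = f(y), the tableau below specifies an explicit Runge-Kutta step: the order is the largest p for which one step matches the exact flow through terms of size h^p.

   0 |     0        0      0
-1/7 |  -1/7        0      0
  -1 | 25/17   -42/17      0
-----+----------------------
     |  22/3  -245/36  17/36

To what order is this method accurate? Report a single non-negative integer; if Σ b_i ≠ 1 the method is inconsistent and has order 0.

3

b = (22/3, -245/36, 17/36)
c = (0, -1/7, -1)
Ac = (0, 0, 6/17)
Σ b_i: 22/3·1 + (-245/36)·1 + 17/36·1 = 1 ✓
b·c: (-245/36)·(-1/7) + 17/36·(-1) = 1/2 ✓
b·c²: (-245/36)·1/49 + 17/36·1 = 1/3 ✓
b·Ac: 17/36·6/17 = 1/6 ✓; 3 stages ⇒ order 3.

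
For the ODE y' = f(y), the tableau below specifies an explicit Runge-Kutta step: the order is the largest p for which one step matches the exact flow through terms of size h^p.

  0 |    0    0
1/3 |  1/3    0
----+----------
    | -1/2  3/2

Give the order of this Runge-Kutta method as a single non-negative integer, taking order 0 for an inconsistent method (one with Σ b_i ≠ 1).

2

b = (-1/2, 3/2)
c = (0, 1/3)
Σ b_i: (-1/2)·1 + 3/2·1 = 1 ✓
b·c: 3/2·1/3 = 1/2 ✓; 2 stages ⇒ order 2.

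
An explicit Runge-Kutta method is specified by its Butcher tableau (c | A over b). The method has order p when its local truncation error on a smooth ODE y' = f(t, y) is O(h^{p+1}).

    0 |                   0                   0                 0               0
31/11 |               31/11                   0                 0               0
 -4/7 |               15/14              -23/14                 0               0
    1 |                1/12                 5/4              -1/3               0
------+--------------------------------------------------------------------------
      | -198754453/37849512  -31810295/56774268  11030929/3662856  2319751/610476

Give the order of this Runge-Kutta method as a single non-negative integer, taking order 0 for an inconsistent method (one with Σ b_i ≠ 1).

3

b = (-198754453/37849512, -31810295/56774268, 11030929/3662856, 2319751/610476)
c = (0, 31/11, -4/7, 1)
Ac = (0, 0, -713/154, 3431/924)
Σ b_i: (-198754453/37849512)·1 + (-31810295/56774268)·1 + 11030929/3662856·1 + 2319751/610476·1 = 1 ✓
b·c: (-31810295/56774268)·31/11 + 11030929/3662856·(-4/7) + 2319751/610476·1 = 1/2 ✓
b·c²: (-31810295/56774268)·961/121 + 11030929/3662856·16/49 + 2319751/610476·1 = 1/3 ✓
b·Ac: 11030929/3662856·(-713/154) + 2319751/610476·3431/924 = 1/6 ✓
b·c³: (-31810295/56774268)·29791/1331 + 11030929/3662856·(-64/343) + 2319751/610476·1 = -36440966/3917221 ≠ 1/4 ⇒ order 3.
b·(c∘Ac): 11030929/3662856·1426/539 + 2319751/610476·3431/924 = 161732225/7325712 ≠ 1/8
b·Ac²: 11030929/3662856·(-22103/1694) + 2319751/610476·698591/71148 = -46622941/23503326 ≠ 1/12
b·A²c: 2319751/610476·713/462 = 236283209/40291416 ≠ 1/24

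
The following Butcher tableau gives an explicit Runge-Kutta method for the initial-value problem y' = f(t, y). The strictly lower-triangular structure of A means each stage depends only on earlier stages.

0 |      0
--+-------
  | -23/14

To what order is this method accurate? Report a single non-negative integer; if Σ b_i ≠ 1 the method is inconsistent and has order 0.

0

b = (-23/14)
c = (0)
Σ b_i: (-23/14)·1 = -23/14 ≠ 1 ⇒ order 0.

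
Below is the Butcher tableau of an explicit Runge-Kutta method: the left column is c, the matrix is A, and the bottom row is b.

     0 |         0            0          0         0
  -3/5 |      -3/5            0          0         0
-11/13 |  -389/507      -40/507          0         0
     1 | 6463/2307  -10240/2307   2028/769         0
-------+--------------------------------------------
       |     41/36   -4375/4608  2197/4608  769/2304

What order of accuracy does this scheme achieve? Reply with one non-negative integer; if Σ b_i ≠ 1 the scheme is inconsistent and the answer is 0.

4

b = (41/36, -4375/4608, 2197/4608, 769/2304)
c = (0, -3/5, -11/13, 1)
Ac = (0, 0, 8/169, 332/769)
Σ b_i: 41/36·1 + (-4375/4608)·1 + 2197/4608·1 + 769/2304·1 = 1 ✓
b·c: (-4375/4608)·(-3/5) + 2197/4608·(-11/13) + 769/2304·1 = 1/2 ✓
b·c²: (-4375/4608)·9/25 + 2197/4608·121/169 + 769/2304·1 = 1/3 ✓
b·Ac: 2197/4608·8/169 + 769/2304·332/769 = 1/6 ✓
b·c³: (-4375/4608)·(-27/125) + 2197/4608·(-1331/2197) + 769/2304·1 = 1/4 ✓
b·(c∘Ac): 2197/4608·(-88/2197) + 769/2304·332/769 = 1/8 ✓
b·Ac²: 2197/4608·(-24/845) + 769/2304·1116/3845 = 1/12 ✓
b·A²c: 769/2304·96/769 = 1/24 ✓; 4 stages ⇒ order 4.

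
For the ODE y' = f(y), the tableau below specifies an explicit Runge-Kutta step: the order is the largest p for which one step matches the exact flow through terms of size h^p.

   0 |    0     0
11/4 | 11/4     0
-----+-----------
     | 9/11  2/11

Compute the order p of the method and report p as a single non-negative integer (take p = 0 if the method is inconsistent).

b = (9/11, 2/11)
c = (0, 11/4)
Σ b_i: 9/11·1 + 2/11·1 = 1 ✓
b·c: 2/11·11/4 = 1/2 ✓; 2 stages ⇒ order 2.

2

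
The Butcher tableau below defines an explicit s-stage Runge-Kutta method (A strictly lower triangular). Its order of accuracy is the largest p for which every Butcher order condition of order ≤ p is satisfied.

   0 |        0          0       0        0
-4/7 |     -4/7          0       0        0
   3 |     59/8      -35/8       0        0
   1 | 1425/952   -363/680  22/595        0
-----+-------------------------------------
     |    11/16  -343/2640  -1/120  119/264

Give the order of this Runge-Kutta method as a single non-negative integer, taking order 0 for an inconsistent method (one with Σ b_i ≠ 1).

4

b = (11/16, -343/2640, -1/120, 119/264)
c = (0, -4/7, 3, 1)
Ac = (0, 0, 5/2, 99/238)
Σ b_i: 11/16·1 + (-343/2640)·1 + (-1/120)·1 + 119/264·1 = 1 ✓
b·c: (-343/2640)·(-4/7) + (-1/120)·3 + 119/264·1 = 1/2 ✓
b·c²: (-343/2640)·16/49 + (-1/120)·9 + 119/264·1 = 1/3 ✓
b·Ac: (-1/120)·5/2 + 119/264·99/238 = 1/6 ✓
b·c³: (-343/2640)·(-64/343) + (-1/120)·27 + 119/264·1 = 1/4 ✓
b·(c∘Ac): (-1/120)·15/2 + 119/264·99/238 = 1/8 ✓
b·Ac²: (-1/120)·(-10/7) + 119/264·132/833 = 1/12 ✓
b·A²c: 119/264·11/119 = 1/24 ✓; 4 stages ⇒ order 4.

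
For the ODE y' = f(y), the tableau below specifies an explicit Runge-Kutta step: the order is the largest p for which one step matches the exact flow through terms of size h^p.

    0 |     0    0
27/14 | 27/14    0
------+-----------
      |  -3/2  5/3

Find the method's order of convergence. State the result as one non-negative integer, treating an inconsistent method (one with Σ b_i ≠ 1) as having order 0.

0

b = (-3/2, 5/3)
c = (0, 27/14)
Σ b_i: (-3/2)·1 + 5/3·1 = 1/6 ≠ 1 ⇒ order 0.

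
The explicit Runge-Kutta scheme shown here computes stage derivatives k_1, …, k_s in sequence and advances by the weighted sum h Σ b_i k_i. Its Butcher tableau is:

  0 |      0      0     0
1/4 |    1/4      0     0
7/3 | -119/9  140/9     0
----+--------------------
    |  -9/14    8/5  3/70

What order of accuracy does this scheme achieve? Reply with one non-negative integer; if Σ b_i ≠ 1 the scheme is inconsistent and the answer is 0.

b = (-9/14, 8/5, 3/70)
c = (0, 1/4, 7/3)
Ac = (0, 0, 35/9)
Σ b_i: (-9/14)·1 + 8/5·1 + 3/70·1 = 1 ✓
b·c: 8/5·1/4 + 3/70·7/3 = 1/2 ✓
b·c²: 8/5·1/16 + 3/70·49/9 = 1/3 ✓
b·Ac: 3/70·35/9 = 1/6 ✓; 3 stages ⇒ order 3.

3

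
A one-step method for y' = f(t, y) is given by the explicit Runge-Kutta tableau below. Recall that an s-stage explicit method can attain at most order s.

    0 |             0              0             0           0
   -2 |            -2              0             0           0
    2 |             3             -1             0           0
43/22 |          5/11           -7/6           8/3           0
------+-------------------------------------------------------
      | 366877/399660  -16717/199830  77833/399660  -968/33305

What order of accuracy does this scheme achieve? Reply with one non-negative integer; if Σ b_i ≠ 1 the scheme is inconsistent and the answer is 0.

b = (366877/399660, -16717/199830, 77833/399660, -968/33305)
c = (0, -2, 2, 43/22)
Ac = (0, 0, 2, 23/3)
Σ b_i: 366877/399660·1 + (-16717/199830)·1 + 77833/399660·1 + (-968/33305)·1 = 1 ✓
b·c: (-16717/199830)·(-2) + 77833/399660·2 + (-968/33305)·43/22 = 1/2 ✓
b·c²: (-16717/199830)·4 + 77833/399660·4 + (-968/33305)·1849/484 = 1/3 ✓
b·Ac: 77833/399660·2 + (-968/33305)·23/3 = 1/6 ✓
b·c³: (-16717/199830)·(-8) + 77833/399660·8 + (-968/33305)·79507/10648 = 736451/366355 ≠ 1/4 ⇒ order 3.
b·(c∘Ac): 77833/399660·4 + (-968/33305)·989/66 = 11439/33305 ≠ 1/8
b·Ac²: 77833/399660·(-4) + (-968/33305)·6 = -95257/99915 ≠ 1/12
b·A²c: (-968/33305)·16/3 = -15488/99915 ≠ 1/24

3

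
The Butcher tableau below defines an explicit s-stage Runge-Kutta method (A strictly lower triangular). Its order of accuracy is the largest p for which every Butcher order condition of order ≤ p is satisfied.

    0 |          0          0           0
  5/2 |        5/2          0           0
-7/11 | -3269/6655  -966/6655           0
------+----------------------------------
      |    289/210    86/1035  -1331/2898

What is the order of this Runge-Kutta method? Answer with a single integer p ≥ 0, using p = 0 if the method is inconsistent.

3

b = (289/210, 86/1035, -1331/2898)
c = (0, 5/2, -7/11)
Ac = (0, 0, -483/1331)
Σ b_i: 289/210·1 + 86/1035·1 + (-1331/2898)·1 = 1 ✓
b·c: 86/1035·5/2 + (-1331/2898)·(-7/11) = 1/2 ✓
b·c²: 86/1035·25/4 + (-1331/2898)·49/121 = 1/3 ✓
b·Ac: (-1331/2898)·(-483/1331) = 1/6 ✓; 3 stages ⇒ order 3.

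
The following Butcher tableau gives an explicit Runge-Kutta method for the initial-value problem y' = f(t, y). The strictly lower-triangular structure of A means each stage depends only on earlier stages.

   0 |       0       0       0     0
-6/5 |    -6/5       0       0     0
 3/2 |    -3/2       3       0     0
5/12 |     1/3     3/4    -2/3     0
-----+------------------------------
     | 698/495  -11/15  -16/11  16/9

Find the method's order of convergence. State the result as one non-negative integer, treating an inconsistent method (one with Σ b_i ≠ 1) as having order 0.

1

b = (698/495, -11/15, -16/11, 16/9)
c = (0, -6/5, 3/2, 5/12)
Ac = (0, 0, -18/5, -19/10)
Σ b_i: 698/495·1 + (-11/15)·1 + (-16/11)·1 + 16/9·1 = 1 ✓
b·c: (-11/15)·(-6/5) + (-16/11)·3/2 + 16/9·5/12 = -4166/7425 ≠ 1/2 ⇒ order 1.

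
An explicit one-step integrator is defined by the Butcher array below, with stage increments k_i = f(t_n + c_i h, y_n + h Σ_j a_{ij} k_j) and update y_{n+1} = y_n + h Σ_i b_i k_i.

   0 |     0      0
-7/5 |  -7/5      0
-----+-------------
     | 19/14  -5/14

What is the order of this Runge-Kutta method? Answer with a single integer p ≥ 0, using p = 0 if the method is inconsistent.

2

b = (19/14, -5/14)
c = (0, -7/5)
Σ b_i: 19/14·1 + (-5/14)·1 = 1 ✓
b·c: (-5/14)·(-7/5) = 1/2 ✓; 2 stages ⇒ order 2.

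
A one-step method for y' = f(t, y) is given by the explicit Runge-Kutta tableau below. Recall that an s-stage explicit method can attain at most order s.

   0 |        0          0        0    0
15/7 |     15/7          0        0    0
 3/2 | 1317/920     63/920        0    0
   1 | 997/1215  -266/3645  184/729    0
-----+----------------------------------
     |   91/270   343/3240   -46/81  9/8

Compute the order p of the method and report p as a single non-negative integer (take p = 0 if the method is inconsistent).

b = (91/270, 343/3240, -46/81, 9/8)
c = (0, 15/7, 3/2, 1)
Ac = (0, 0, 27/184, 2/9)
Σ b_i: 91/270·1 + 343/3240·1 + (-46/81)·1 + 9/8·1 = 1 ✓
b·c: 343/3240·15/7 + (-46/81)·3/2 + 9/8·1 = 1/2 ✓
b·c²: 343/3240·225/49 + (-46/81)·9/4 + 9/8·1 = 1/3 ✓
b·Ac: (-46/81)·27/184 + 9/8·2/9 = 1/6 ✓
b·c³: 343/3240·3375/343 + (-46/81)·27/8 + 9/8·1 = 1/4 ✓
b·(c∘Ac): (-46/81)·81/368 + 9/8·2/9 = 1/8 ✓
b·Ac²: (-46/81)·405/1288 + 9/8·44/189 = 1/12 ✓
b·A²c: 9/8·1/27 = 1/24 ✓; 4 stages ⇒ order 4.

4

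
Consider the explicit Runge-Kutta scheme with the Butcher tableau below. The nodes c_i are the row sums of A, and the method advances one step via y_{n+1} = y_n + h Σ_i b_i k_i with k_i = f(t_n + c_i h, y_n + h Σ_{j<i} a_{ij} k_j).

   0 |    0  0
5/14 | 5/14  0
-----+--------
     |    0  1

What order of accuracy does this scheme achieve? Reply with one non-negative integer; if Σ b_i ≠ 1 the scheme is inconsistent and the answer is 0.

1

b = (0, 1)
c = (0, 5/14)
Σ b_i: 1·1 = 1 ✓
b·c: 1·5/14 = 5/14 ≠ 1/2 ⇒ order 1.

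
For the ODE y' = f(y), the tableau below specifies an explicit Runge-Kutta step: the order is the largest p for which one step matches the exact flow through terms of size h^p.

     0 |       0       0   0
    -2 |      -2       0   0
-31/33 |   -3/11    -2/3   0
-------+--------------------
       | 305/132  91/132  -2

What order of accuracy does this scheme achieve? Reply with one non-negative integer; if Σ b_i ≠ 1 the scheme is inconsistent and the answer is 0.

b = (305/132, 91/132, -2)
c = (0, -2, -31/33)
Ac = (0, 0, 4/3)
Σ b_i: 305/132·1 + 91/132·1 + (-2)·1 = 1 ✓
b·c: 91/132·(-2) + (-2)·(-31/33) = 1/2 ✓
b·c²: 91/132·4 + (-2)·961/1089 = 1081/1089 ≠ 1/3 ⇒ order 2.
b·Ac: (-2)·4/3 = -8/3 ≠ 1/6

2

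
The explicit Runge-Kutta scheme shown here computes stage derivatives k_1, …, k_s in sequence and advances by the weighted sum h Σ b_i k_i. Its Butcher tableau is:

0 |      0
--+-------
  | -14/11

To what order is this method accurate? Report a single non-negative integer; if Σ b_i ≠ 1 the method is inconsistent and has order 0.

0

b = (-14/11)
c = (0)
Σ b_i: (-14/11)·1 = -14/11 ≠ 1 ⇒ order 0.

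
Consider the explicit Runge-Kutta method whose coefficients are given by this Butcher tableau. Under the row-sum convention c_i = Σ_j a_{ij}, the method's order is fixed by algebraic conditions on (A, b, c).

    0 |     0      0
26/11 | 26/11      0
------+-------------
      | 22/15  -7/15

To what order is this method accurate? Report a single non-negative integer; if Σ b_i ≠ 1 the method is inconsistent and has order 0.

1

b = (22/15, -7/15)
c = (0, 26/11)
Σ b_i: 22/15·1 + (-7/15)·1 = 1 ✓
b·c: (-7/15)·26/11 = -182/165 ≠ 1/2 ⇒ order 1.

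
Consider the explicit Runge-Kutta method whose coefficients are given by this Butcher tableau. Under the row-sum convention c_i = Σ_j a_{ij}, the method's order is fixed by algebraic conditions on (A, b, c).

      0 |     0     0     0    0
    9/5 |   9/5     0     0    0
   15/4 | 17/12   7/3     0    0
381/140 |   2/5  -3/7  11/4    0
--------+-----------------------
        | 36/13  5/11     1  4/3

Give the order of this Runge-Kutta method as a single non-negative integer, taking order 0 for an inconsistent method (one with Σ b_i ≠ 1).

0

b = (36/13, 5/11, 1, 4/3)
c = (0, 9/5, 15/4, 381/140)
Ac = (0, 0, 21/5, 5343/560)
Σ b_i: 36/13·1 + 5/11·1 + 1·1 + 4/3·1 = 2384/429 ≠ 1 ⇒ order 0.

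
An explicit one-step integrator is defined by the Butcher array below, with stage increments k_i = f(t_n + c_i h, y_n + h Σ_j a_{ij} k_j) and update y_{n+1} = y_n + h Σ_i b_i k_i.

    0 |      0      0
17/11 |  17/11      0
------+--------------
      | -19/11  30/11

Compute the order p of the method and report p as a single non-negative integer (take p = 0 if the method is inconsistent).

1

b = (-19/11, 30/11)
c = (0, 17/11)
Σ b_i: (-19/11)·1 + 30/11·1 = 1 ✓
b·c: 30/11·17/11 = 510/121 ≠ 1/2 ⇒ order 1.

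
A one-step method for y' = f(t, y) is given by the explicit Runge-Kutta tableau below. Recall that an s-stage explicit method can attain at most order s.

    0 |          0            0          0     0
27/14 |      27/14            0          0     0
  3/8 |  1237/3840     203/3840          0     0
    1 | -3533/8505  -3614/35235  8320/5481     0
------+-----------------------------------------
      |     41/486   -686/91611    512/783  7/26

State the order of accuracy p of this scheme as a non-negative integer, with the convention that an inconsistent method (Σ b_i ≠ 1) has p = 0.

b = (41/486, -686/91611, 512/783, 7/26)
c = (0, 27/14, 3/8, 1)
Ac = (0, 0, 261/2560, 13/35)
Σ b_i: 41/486·1 + (-686/91611)·1 + 512/783·1 + 7/26·1 = 1 ✓
b·c: (-686/91611)·27/14 + 512/783·3/8 + 7/26·1 = 1/2 ✓
b·c²: (-686/91611)·729/196 + 512/783·9/64 + 7/26·1 = 1/3 ✓
b·Ac: 512/783·261/2560 + 7/26·13/35 = 1/6 ✓
b·c³: (-686/91611)·19683/2744 + 512/783·27/512 + 7/26·1 = 1/4 ✓
b·(c∘Ac): 512/783·783/20480 + 7/26·13/35 = 1/8 ✓
b·Ac²: 512/783·7047/35840 + 7/26·(-247/1470) = 1/12 ✓
b·A²c: 7/26·13/84 = 1/24 ✓; 4 stages ⇒ order 4.

4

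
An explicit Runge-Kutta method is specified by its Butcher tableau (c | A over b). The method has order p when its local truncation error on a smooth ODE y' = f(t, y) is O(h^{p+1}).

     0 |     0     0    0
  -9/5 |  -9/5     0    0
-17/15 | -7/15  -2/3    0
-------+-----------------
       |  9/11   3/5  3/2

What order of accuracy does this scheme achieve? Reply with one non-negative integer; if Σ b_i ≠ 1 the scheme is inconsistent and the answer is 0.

b = (9/11, 3/5, 3/2)
c = (0, -9/5, -17/15)
Ac = (0, 0, 6/5)
Σ b_i: 9/11·1 + 3/5·1 + 3/2·1 = 321/110 ≠ 1 ⇒ order 0.

0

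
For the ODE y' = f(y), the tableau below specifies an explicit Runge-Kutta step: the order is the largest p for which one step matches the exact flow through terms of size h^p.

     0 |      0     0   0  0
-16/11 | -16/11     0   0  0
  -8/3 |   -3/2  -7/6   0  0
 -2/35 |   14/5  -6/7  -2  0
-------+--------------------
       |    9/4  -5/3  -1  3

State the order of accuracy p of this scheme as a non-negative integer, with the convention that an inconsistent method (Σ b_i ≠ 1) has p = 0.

b = (9/4, -5/3, -1, 3)
c = (0, -16/11, -8/3, -2/35)
Ac = (0, 0, 56/33, 1520/231)
Σ b_i: 9/4·1 + (-5/3)·1 + (-1)·1 + 3·1 = 31/12 ≠ 1 ⇒ order 0.

0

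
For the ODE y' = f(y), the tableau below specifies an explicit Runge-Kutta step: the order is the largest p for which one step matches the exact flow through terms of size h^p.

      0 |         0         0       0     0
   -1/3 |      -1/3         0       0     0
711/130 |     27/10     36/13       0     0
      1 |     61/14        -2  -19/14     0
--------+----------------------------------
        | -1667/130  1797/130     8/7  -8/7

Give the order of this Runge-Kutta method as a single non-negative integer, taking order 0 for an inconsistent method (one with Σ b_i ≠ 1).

2

b = (-1667/130, 1797/130, 8/7, -8/7)
c = (0, -1/3, 711/130, 1)
Ac = (0, 0, -12/13, -36887/5460)
Σ b_i: (-1667/130)·1 + 1797/130·1 + 8/7·1 + (-8/7)·1 = 1 ✓
b·c: 1797/130·(-1/3) + 8/7·711/130 + (-8/7)·1 = 1/2 ✓
b·c²: 1797/130·1/9 + 8/7·505521/16900 + (-8/7)·1 = 876571/25350 ≠ 1/3 ⇒ order 2.
b·Ac: 8/7·(-12/13) + (-8/7)·(-36887/5460) = 63694/9555 ≠ 1/6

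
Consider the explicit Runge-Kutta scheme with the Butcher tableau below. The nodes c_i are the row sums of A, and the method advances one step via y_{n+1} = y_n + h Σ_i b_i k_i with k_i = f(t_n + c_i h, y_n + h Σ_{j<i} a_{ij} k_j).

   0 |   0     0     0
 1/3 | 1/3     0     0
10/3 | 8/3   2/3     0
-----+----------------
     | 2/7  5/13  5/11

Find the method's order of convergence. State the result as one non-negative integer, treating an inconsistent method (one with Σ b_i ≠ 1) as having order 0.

b = (2/7, 5/13, 5/11)
c = (0, 1/3, 10/3)
Ac = (0, 0, 2/9)
Σ b_i: 2/7·1 + 5/13·1 + 5/11·1 = 1126/1001 ≠ 1 ⇒ order 0.

0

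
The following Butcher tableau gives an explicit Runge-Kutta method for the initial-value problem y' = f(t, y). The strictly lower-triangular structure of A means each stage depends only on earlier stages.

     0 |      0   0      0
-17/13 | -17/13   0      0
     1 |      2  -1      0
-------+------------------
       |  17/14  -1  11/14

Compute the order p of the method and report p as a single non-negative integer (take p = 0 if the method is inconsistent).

1

b = (17/14, -1, 11/14)
c = (0, -17/13, 1)
Ac = (0, 0, 17/13)
Σ b_i: 17/14·1 + (-1)·1 + 11/14·1 = 1 ✓
b·c: (-1)·(-17/13) + 11/14·1 = 381/182 ≠ 1/2 ⇒ order 1.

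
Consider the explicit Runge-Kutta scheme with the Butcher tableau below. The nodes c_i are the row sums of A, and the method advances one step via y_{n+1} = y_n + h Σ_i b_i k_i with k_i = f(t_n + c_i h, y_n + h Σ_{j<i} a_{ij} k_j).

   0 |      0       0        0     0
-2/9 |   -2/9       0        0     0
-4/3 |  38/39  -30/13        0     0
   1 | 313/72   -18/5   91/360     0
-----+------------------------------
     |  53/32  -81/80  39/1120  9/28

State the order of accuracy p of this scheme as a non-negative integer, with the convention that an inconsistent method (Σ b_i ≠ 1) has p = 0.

4

b = (53/32, -81/80, 39/1120, 9/28)
c = (0, -2/9, -4/3, 1)
Ac = (0, 0, 20/39, 25/54)
Σ b_i: 53/32·1 + (-81/80)·1 + 39/1120·1 + 9/28·1 = 1 ✓
b·c: (-81/80)·(-2/9) + 39/1120·(-4/3) + 9/28·1 = 1/2 ✓
b·c²: (-81/80)·4/81 + 39/1120·16/9 + 9/28·1 = 1/3 ✓
b·Ac: 39/1120·20/39 + 9/28·25/54 = 1/6 ✓
b·c³: (-81/80)·(-8/729) + 39/1120·(-64/27) + 9/28·1 = 1/4 ✓
b·(c∘Ac): 39/1120·(-80/117) + 9/28·25/54 = 1/8 ✓
b·Ac²: 39/1120·(-40/351) + 9/28·22/81 = 1/12 ✓
b·A²c: 9/28·7/54 = 1/24 ✓; 4 stages ⇒ order 4.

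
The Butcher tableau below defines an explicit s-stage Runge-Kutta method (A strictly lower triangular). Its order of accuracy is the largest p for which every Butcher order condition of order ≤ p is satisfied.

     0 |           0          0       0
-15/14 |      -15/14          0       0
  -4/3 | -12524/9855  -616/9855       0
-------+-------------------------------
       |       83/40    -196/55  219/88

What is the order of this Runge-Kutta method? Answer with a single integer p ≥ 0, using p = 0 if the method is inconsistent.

b = (83/40, -196/55, 219/88)
c = (0, -15/14, -4/3)
Ac = (0, 0, 44/657)
Σ b_i: 83/40·1 + (-196/55)·1 + 219/88·1 = 1 ✓
b·c: (-196/55)·(-15/14) + 219/88·(-4/3) = 1/2 ✓
b·c²: (-196/55)·225/196 + 219/88·16/9 = 1/3 ✓
b·Ac: 219/88·44/657 = 1/6 ✓; 3 stages ⇒ order 3.

3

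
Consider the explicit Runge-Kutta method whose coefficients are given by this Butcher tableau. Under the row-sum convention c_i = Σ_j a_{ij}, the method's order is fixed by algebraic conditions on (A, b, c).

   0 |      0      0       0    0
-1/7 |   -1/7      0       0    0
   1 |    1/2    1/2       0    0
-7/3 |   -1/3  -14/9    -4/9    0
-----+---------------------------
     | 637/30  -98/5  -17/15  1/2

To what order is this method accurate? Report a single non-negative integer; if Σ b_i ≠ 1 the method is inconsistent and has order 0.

2

b = (637/30, -98/5, -17/15, 1/2)
c = (0, -1/7, 1, -7/3)
Ac = (0, 0, -1/14, -2/9)
Σ b_i: 637/30·1 + (-98/5)·1 + (-17/15)·1 + 1/2·1 = 1 ✓
b·c: (-98/5)·(-1/7) + (-17/15)·1 + 1/2·(-7/3) = 1/2 ✓
b·c²: (-98/5)·1/49 + (-17/15)·1 + 1/2·49/9 = 107/90 ≠ 1/3 ⇒ order 2.
b·Ac: (-17/15)·(-1/14) + 1/2·(-2/9) = -19/630 ≠ 1/6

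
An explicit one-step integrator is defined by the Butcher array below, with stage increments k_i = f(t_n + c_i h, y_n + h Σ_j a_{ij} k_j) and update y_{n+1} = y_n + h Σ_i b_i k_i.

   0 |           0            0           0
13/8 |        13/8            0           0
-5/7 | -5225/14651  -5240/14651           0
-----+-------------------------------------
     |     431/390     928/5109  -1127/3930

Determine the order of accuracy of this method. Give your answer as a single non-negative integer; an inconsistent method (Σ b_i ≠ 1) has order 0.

b = (431/390, 928/5109, -1127/3930)
c = (0, 13/8, -5/7)
Ac = (0, 0, -655/1127)
Σ b_i: 431/390·1 + 928/5109·1 + (-1127/3930)·1 = 1 ✓
b·c: 928/5109·13/8 + (-1127/3930)·(-5/7) = 1/2 ✓
b·c²: 928/5109·169/64 + (-1127/3930)·25/49 = 1/3 ✓
b·Ac: (-1127/3930)·(-655/1127) = 1/6 ✓; 3 stages ⇒ order 3.

3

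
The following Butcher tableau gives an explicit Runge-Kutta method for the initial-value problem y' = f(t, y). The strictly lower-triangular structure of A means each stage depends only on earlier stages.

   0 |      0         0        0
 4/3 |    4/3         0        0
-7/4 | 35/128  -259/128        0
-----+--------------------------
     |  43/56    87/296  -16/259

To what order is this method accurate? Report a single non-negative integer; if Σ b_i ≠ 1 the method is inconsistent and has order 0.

3

b = (43/56, 87/296, -16/259)
c = (0, 4/3, -7/4)
Ac = (0, 0, -259/96)
Σ b_i: 43/56·1 + 87/296·1 + (-16/259)·1 = 1 ✓
b·c: 87/296·4/3 + (-16/259)·(-7/4) = 1/2 ✓
b·c²: 87/296·16/9 + (-16/259)·49/16 = 1/3 ✓
b·Ac: (-16/259)·(-259/96) = 1/6 ✓; 3 stages ⇒ order 3.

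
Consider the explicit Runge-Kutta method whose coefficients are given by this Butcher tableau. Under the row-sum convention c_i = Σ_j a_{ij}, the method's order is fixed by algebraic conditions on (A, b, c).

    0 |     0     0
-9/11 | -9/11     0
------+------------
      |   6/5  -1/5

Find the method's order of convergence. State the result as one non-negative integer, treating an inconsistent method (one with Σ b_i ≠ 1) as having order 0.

1

b = (6/5, -1/5)
c = (0, -9/11)
Σ b_i: 6/5·1 + (-1/5)·1 = 1 ✓
b·c: (-1/5)·(-9/11) = 9/55 ≠ 1/2 ⇒ order 1.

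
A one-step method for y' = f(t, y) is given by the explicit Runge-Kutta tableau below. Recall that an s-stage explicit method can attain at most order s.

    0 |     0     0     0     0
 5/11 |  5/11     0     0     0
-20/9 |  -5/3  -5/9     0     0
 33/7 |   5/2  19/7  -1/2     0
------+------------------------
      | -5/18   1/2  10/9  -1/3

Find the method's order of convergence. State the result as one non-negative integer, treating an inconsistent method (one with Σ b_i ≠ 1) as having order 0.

1

b = (-5/18, 1/2, 10/9, -1/3)
c = (0, 5/11, -20/9, 33/7)
Ac = (0, 0, -25/99, 1625/693)
Σ b_i: (-5/18)·1 + 1/2·1 + 10/9·1 + (-1/3)·1 = 1 ✓
b·c: 1/2·5/11 + 10/9·(-20/9) + (-1/3)·33/7 = -47567/12474 ≠ 1/2 ⇒ order 1.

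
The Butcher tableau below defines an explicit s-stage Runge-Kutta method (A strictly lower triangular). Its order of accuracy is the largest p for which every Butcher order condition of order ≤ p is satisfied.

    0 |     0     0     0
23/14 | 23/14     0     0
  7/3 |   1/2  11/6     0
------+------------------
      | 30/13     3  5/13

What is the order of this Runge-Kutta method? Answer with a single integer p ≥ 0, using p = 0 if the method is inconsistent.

b = (30/13, 3, 5/13)
c = (0, 23/14, 7/3)
Ac = (0, 0, 253/84)
Σ b_i: 30/13·1 + 3·1 + 5/13·1 = 74/13 ≠ 1 ⇒ order 0.

0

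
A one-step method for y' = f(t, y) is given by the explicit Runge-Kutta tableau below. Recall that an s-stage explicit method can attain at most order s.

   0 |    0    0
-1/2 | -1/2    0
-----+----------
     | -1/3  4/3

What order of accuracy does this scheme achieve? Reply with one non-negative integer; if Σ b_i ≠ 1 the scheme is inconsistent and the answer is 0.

b = (-1/3, 4/3)
c = (0, -1/2)
Σ b_i: (-1/3)·1 + 4/3·1 = 1 ✓
b·c: 4/3·(-1/2) = -2/3 ≠ 1/2 ⇒ order 1.

1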